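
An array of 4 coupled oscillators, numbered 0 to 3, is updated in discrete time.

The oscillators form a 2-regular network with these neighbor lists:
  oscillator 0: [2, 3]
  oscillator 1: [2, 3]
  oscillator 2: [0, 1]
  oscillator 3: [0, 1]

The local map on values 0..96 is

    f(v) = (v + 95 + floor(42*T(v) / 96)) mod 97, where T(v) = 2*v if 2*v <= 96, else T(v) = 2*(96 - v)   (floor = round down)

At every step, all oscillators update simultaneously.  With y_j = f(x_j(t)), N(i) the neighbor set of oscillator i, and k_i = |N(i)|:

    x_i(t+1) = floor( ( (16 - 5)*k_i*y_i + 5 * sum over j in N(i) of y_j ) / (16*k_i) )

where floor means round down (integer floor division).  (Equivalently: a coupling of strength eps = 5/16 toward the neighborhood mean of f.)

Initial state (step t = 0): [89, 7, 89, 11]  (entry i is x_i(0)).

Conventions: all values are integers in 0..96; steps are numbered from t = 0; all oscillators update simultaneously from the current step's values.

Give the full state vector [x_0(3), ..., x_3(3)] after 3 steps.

Answer: [91, 88, 91, 88]

Derivation:
t=0: [89, 7, 89, 11]
t=1: [81, 24, 80, 28]
t=2: [85, 51, 84, 55]
t=3: [91, 88, 91, 88]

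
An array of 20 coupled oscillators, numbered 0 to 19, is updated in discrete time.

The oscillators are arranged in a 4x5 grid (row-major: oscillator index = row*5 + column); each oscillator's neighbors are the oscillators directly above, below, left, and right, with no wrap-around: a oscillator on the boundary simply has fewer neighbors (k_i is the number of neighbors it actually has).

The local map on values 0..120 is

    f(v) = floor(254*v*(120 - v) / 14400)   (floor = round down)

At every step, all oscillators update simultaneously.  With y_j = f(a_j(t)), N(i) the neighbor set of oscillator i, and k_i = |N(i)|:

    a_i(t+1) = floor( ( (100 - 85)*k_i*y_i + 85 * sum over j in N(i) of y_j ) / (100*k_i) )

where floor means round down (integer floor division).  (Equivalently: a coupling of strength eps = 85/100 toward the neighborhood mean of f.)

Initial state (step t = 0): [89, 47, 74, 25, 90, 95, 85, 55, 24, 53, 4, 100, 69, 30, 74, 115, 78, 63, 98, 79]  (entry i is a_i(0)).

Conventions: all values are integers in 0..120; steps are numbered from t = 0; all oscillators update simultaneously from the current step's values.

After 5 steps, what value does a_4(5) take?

Answer: a_4(5) = 63

Derivation:
t=0: [89, 47, 74, 25, 90, 95, 85, 55, 24, 53, 4, 100, 69, 30, 74, 115, 78, 63, 98, 79]
t=1: [50, 54, 55, 47, 50, 36, 50, 54, 51, 50, 25, 43, 53, 49, 56, 29, 39, 53, 53, 50]
t=2: [58, 61, 61, 61, 60, 54, 59, 62, 61, 61, 50, 55, 60, 62, 61, 47, 55, 60, 61, 62]
t=3: [62, 63, 63, 63, 63, 62, 62, 63, 63, 63, 61, 62, 63, 63, 63, 61, 62, 63, 63, 63]
t=4: [63, 63, 63, 63, 63, 63, 63, 63, 63, 63, 63, 63, 63, 63, 63, 63, 63, 63, 63, 63]
t=5: [63, 63, 63, 63, 63, 63, 63, 63, 63, 63, 63, 63, 63, 63, 63, 63, 63, 63, 63, 63]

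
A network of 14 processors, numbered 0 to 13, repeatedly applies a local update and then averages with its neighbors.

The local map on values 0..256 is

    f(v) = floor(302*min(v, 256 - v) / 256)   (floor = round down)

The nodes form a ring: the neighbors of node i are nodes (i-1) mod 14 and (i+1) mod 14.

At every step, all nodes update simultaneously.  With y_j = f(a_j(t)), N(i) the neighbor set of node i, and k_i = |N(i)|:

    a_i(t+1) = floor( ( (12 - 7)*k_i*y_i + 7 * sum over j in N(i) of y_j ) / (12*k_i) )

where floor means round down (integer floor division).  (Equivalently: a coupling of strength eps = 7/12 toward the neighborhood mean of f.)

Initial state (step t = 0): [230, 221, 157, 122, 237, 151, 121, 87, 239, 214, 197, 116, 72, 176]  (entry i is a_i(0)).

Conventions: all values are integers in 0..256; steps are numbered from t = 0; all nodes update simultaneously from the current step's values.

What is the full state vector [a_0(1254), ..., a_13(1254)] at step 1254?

Answer: [135, 142, 146, 148, 148, 148, 148, 145, 139, 132, 127, 125, 125, 129]
Key observation: The state at step 36, [135, 142, 147, 149, 149, 149, 148, 145, 139, 132, 129, 128, 128, 130], reappears at step 40: the system is in a cycle of period 4 from step 36 on.  Therefore the state at step 1254 equals the state at step 36 + ((1254 - 36) mod 4) = 38, which is [135, 142, 146, 148, 148, 148, 148, 145, 139, 132, 127, 125, 125, 129].

Derivation:
t=0: [230, 221, 157, 122, 237, 151, 121, 87, 239, 214, 197, 116, 72, 176]
t=1: [51, 59, 102, 99, 86, 99, 124, 89, 52, 46, 82, 101, 102, 72]
t=2: [69, 81, 103, 112, 109, 120, 125, 103, 71, 68, 90, 112, 109, 87]
t=3: [91, 98, 116, 127, 132, 138, 137, 117, 93, 88, 106, 123, 121, 103]
t=4: [113, 118, 133, 144, 144, 141, 139, 130, 115, 111, 124, 138, 136, 123]
t=5: [138, 139, 139, 135, 132, 135, 140, 141, 137, 136, 139, 141, 141, 140]
t=6: [137, 138, 139, 142, 143, 141, 137, 136, 138, 139, 138, 135, 135, 136]
t=7: [140, 139, 137, 134, 133, 135, 138, 140, 139, 138, 139, 141, 141, 141]
t=8: [136, 138, 140, 142, 143, 142, 139, 137, 137, 138, 137, 135, 135, 135]
t=9: [140, 138, 136, 134, 133, 134, 137, 139, 139, 139, 140, 141, 142, 141]
t=10: [136, 138, 141, 143, 143, 142, 140, 138, 138, 137, 136, 135, 134, 135]
t=11: [140, 138, 135, 133, 133, 134, 136, 138, 139, 140, 141, 142, 142, 142]
t=12: [136, 139, 142, 144, 144, 143, 141, 139, 137, 136, 135, 134, 134, 134]
t=13: [140, 137, 134, 132, 132, 133, 135, 137, 139, 141, 142, 142, 143, 142]
t=14: [136, 139, 143, 145, 145, 144, 142, 140, 137, 135, 134, 133, 133, 134]
t=15: [140, 137, 133, 130, 130, 132, 134, 136, 139, 141, 143, 144, 144, 143]
t=16: [136, 140, 144, 147, 147, 145, 143, 140, 138, 135, 133, 132, 132, 133]
t=17: [140, 136, 132, 129, 128, 130, 133, 136, 139, 142, 144, 145, 145, 144]
t=18: [136, 141, 145, 148, 149, 148, 144, 141, 137, 134, 132, 130, 130, 132]
t=19: [140, 135, 130, 127, 126, 128, 131, 135, 139, 143, 145, 147, 147, 145]
t=20: [136, 142, 146, 148, 149, 148, 146, 142, 137, 133, 130, 128, 128, 131]
t=21: [140, 134, 129, 127, 126, 127, 129, 134, 139, 144, 148, 150, 149, 146]
t=22: [136, 142, 147, 148, 148, 148, 147, 143, 137, 132, 127, 125, 126, 130]
t=23: [141, 134, 129, 127, 127, 127, 129, 133, 139, 145, 147, 147, 147, 145]
t=24: [135, 142, 147, 149, 149, 149, 147, 144, 137, 131, 128, 128, 128, 130]
t=25: [141, 134, 129, 126, 126, 126, 128, 133, 139, 146, 149, 151, 150, 147]
t=26: [135, 142, 146, 148, 148, 148, 148, 144, 137, 130, 126, 124, 125, 129]
t=27: [141, 134, 129, 127, 127, 127, 128, 132, 140, 145, 147, 146, 147, 146]
t=28: [135, 142, 147, 149, 149, 149, 148, 144, 137, 131, 128, 128, 128, 130]
t=29: [141, 134, 129, 126, 126, 126, 128, 132, 139, 146, 149, 151, 150, 147]
t=30: [135, 142, 146, 148, 148, 148, 148, 145, 137, 130, 126, 124, 125, 129]
t=31: [141, 134, 129, 127, 127, 127, 127, 132, 139, 145, 147, 146, 147, 146]
t=32: [135, 142, 147, 149, 149, 149, 148, 144, 138, 131, 128, 128, 128, 130]
t=33: [141, 134, 129, 126, 126, 126, 128, 132, 139, 145, 149, 151, 150, 147]
t=34: [135, 142, 146, 148, 148, 148, 148, 145, 138, 131, 126, 124, 125, 129]
t=35: [141, 134, 129, 127, 127, 127, 127, 131, 138, 144, 147, 146, 147, 146]
t=36: [135, 142, 147, 149, 149, 149, 148, 145, 139, 132, 129, 128, 128, 130]
t=37: [141, 134, 129, 126, 126, 126, 127, 131, 138, 144, 148, 150, 150, 147]
t=38: [135, 142, 146, 148, 148, 148, 148, 145, 139, 132, 127, 125, 125, 129]
t=39: [141, 134, 129, 127, 127, 127, 127, 131, 138, 144, 147, 147, 147, 146]
t=40: [135, 142, 147, 149, 149, 149, 148, 145, 139, 132, 129, 128, 128, 130]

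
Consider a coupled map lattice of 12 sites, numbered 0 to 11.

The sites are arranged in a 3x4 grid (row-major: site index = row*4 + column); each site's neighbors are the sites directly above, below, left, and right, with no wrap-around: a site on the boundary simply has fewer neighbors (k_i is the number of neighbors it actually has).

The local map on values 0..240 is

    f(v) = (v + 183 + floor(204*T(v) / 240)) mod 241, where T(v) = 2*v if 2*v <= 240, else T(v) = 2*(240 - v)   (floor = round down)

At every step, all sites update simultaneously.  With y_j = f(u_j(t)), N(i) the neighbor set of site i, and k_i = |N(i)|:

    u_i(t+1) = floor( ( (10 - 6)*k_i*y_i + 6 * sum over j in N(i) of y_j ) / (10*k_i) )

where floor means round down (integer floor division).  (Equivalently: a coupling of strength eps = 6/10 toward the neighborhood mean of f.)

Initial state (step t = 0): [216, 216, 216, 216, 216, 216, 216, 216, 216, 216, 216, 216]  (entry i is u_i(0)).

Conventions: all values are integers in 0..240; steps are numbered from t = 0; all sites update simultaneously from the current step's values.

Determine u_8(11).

Answer: u_8(11) = 205

Derivation:
t=0: [216, 216, 216, 216, 216, 216, 216, 216, 216, 216, 216, 216]
t=1: [198, 198, 198, 198, 198, 198, 198, 198, 198, 198, 198, 198]
t=2: [211, 211, 211, 211, 211, 211, 211, 211, 211, 211, 211, 211]
t=3: [202, 202, 202, 202, 202, 202, 202, 202, 202, 202, 202, 202]
t=4: [208, 208, 208, 208, 208, 208, 208, 208, 208, 208, 208, 208]
t=5: [204, 204, 204, 204, 204, 204, 204, 204, 204, 204, 204, 204]
t=6: [207, 207, 207, 207, 207, 207, 207, 207, 207, 207, 207, 207]
t=7: [205, 205, 205, 205, 205, 205, 205, 205, 205, 205, 205, 205]
t=8: [206, 206, 206, 206, 206, 206, 206, 206, 206, 206, 206, 206]
t=9: [205, 205, 205, 205, 205, 205, 205, 205, 205, 205, 205, 205]
t=10: [206, 206, 206, 206, 206, 206, 206, 206, 206, 206, 206, 206]
t=11: [205, 205, 205, 205, 205, 205, 205, 205, 205, 205, 205, 205]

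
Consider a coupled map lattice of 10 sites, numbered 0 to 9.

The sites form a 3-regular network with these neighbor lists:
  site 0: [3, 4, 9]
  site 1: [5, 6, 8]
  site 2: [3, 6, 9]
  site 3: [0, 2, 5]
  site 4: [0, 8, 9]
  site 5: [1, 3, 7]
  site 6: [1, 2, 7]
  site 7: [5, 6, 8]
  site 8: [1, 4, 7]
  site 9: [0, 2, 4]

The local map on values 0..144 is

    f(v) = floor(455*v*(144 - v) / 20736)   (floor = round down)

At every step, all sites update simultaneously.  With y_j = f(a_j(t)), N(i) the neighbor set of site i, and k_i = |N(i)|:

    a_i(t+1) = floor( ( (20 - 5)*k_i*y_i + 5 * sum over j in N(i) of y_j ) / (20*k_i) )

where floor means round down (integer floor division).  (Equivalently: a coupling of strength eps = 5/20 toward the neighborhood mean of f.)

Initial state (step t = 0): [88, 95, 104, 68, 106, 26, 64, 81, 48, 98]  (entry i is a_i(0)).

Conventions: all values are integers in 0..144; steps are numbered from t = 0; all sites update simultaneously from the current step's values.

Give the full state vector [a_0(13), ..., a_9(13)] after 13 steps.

Answer: [101, 104, 102, 102, 97, 103, 106, 104, 102, 97]

Derivation:
t=0: [88, 95, 104, 68, 106, 26, 64, 81, 48, 98]
t=1: [105, 99, 95, 106, 91, 77, 109, 106, 100, 97]
t=2: [91, 97, 99, 91, 102, 107, 86, 90, 96, 99]
t=3: [103, 99, 98, 102, 95, 90, 107, 104, 100, 97]
t=4: [93, 96, 96, 95, 100, 103, 88, 92, 96, 99]
t=5: [102, 100, 101, 101, 97, 94, 106, 103, 100, 97]
t=6: [95, 95, 94, 95, 99, 100, 89, 92, 96, 99]
t=7: [101, 101, 102, 101, 97, 97, 106, 103, 101, 97]
t=8: [95, 94, 94, 95, 99, 98, 89, 92, 95, 99]
t=9: [101, 102, 102, 101, 97, 99, 106, 103, 101, 97]
t=10: [95, 93, 94, 95, 99, 96, 89, 92, 95, 99]
t=11: [101, 103, 102, 102, 97, 101, 106, 103, 101, 97]
t=12: [95, 92, 94, 94, 99, 94, 89, 92, 94, 99]
t=13: [101, 104, 102, 102, 97, 103, 106, 104, 102, 97]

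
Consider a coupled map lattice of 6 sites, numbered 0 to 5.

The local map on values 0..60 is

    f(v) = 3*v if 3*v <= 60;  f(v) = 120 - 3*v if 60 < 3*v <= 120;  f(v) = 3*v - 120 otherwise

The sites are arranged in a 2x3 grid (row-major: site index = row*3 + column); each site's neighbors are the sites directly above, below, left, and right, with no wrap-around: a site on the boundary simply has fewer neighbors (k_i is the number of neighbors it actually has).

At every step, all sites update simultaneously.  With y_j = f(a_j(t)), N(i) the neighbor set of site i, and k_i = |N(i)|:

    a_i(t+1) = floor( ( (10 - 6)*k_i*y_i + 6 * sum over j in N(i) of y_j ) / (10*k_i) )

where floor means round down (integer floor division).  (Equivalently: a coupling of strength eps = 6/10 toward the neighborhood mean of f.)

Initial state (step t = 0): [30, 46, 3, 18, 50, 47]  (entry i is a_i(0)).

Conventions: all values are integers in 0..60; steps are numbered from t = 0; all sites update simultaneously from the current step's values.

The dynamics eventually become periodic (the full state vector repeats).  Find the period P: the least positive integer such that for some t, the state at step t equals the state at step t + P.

Answer: 4
Key observation: The state at step 21, [54, 54, 54, 54, 54, 54], reappears at step 25 — and no state repeats earlier — so the cycle the system enters has period 4.

Derivation:
t=0: [30, 46, 3, 18, 50, 47]
t=1: [33, 21, 15, 39, 30, 20]
t=2: [26, 42, 53, 16, 36, 46]
t=3: [33, 21, 22, 35, 19, 22]
t=4: [30, 49, 54, 29, 48, 54]
t=5: [30, 30, 37, 29, 30, 36]
t=6: [30, 25, 16, 31, 27, 16]
t=7: [33, 41, 47, 31, 39, 45]
t=8: [17, 10, 13, 18, 10, 13]
t=9: [45, 36, 36, 45, 36, 36]
t=10: [14, 12, 12, 14, 12, 12]
t=11: [40, 37, 36, 40, 37, 36]
t=12: [2, 7, 11, 2, 7, 11]
t=13: [10, 20, 29, 10, 20, 29]
t=14: [39, 48, 41, 39, 48, 41]
t=15: [9, 15, 9, 9, 15, 9]
t=16: [32, 37, 32, 32, 37, 32]
t=17: [19, 15, 19, 19, 15, 19]
t=18: [53, 49, 53, 53, 49, 53]
t=19: [35, 31, 35, 35, 31, 35]
t=20: [18, 22, 18, 18, 22, 18]
t=21: [54, 54, 54, 54, 54, 54]
t=22: [42, 42, 42, 42, 42, 42]
t=23: [6, 6, 6, 6, 6, 6]
t=24: [18, 18, 18, 18, 18, 18]
t=25: [54, 54, 54, 54, 54, 54]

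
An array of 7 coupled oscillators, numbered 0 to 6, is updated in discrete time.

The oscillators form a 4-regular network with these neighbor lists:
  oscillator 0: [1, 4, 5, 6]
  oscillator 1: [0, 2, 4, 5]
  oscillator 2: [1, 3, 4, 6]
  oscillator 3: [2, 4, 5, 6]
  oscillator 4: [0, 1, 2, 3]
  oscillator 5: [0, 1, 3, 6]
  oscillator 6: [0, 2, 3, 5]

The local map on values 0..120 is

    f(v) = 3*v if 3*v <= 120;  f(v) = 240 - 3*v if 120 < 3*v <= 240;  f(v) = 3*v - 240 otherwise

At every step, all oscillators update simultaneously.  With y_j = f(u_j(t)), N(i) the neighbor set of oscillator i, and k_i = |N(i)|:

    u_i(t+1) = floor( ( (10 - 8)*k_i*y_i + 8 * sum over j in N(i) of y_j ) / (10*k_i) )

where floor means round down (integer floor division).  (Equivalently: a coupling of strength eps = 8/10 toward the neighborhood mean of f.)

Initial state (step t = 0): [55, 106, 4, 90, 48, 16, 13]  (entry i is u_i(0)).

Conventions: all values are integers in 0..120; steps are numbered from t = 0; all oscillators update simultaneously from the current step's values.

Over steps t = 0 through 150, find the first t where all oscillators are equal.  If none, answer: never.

Simulating step by step:
t=0: [55, 106, 4, 90, 48, 16, 13]  (not all equal)
t=1: [67, 61, 51, 45, 58, 54, 40]  (not all equal)
t=2: [72, 65, 87, 91, 70, 79, 85]  (not all equal)
t=3: [23, 24, 28, 20, 30, 24, 19]  (not all equal)
t=4: [72, 77, 72, 72, 75, 66, 68]  (not all equal)
t=5: [25, 22, 21, 28, 19, 27, 30]  (not all equal)
t=6: [73, 68, 72, 75, 69, 79, 78]  (not all equal)
t=7: [19, 23, 22, 16, 25, 16, 13]  (not all equal)
t=8: [57, 63, 59, 55, 63, 52, 51]  (not all equal)
t=9: [68, 63, 65, 72, 61, 73, 75]  (not all equal)
t=10: [36, 42, 38, 32, 42, 29, 28]  (not all equal)
t=11: [101, 107, 104, 99, 109, 97, 97]  (not all equal)
t=12: [66, 70, 69, 63, 72, 60, 58]  (not all equal)
t=13: [44, 37, 40, 46, 36, 49, 50]  (not all equal)
t=14: [102, 108, 106, 102, 109, 100, 102]  (not all equal)
t=15: [72, 75, 76, 71, 76, 68, 67]  (not all equal)
t=16: [25, 19, 21, 25, 18, 28, 27]  (not all equal)
t=17: [70, 66, 66, 71, 64, 74, 75]  (not all equal)
t=18: [30, 36, 34, 30, 37, 26, 26]  (not all equal)
t=19: [93, 97, 97, 91, 100, 88, 87]  (not all equal)
t=20: [39, 45, 43, 37, 46, 33, 33]  (not all equal)
t=21: [104, 106, 105, 104, 109, 106, 107]  (not all equal)
t=22: [79, 78, 78, 78, 76, 76, 75]  (not all equal)
t=23: [9, 7, 9, 10, 6, 8, 8]  (not all equal)
t=24: [22, 23, 24, 24, 24, 25, 26]  (not all equal)
t=25: [72, 70, 72, 73, 70, 72, 72]  (not all equal)
t=26: [26, 26, 25, 24, 25, 24, 23]  (not all equal)
t=27: [74, 75, 73, 72, 75, 73, 73]  (not all equal)
t=28: [18, 18, 19, 20, 18, 19, 21]  (not all equal)
t=29: [56, 55, 57, 58, 55, 57, 58]  (not all equal)
t=30: [71, 72, 70, 69, 71, 69, 68]  (not all equal)
t=31: [29, 28, 30, 31, 28, 30, 31]  (not all equal)
t=32: [87, 87, 88, 90, 87, 89, 90]  (not all equal)
t=33: [24, 22, 25, 26, 23, 25, 26]  (not all equal)
t=34: [72, 71, 73, 75, 72, 73, 75]  (not all equal)
t=35: [22, 23, 20, 19, 22, 20, 19]  (not all equal)
t=36: [63, 64, 61, 60, 63, 61, 60]  (not all equal)
t=37: [53, 52, 55, 57, 53, 55, 57]  (not all equal)
t=38: [78, 79, 75, 73, 78, 75, 73]  (not all equal)
t=39: [10, 9, 13, 15, 10, 13, 15]  (not all equal)
t=40: [34, 33, 37, 39, 34, 37, 39]  (not all equal)
t=41: [106, 105, 109, 111, 106, 109, 111]  (not all equal)
t=42: [82, 81, 85, 87, 82, 85, 87]  (not all equal)
t=43: [10, 9, 13, 15, 10, 13, 15]  (not all equal)

Answer: never
Key observation: The state at step 39 reappears at step 43 — the system is in a cycle of period 4 from step 39 on.  No step 0..43 is synchronized, and the cycle repeats forever, so no step up to 150 (or ever) has all oscillators equal.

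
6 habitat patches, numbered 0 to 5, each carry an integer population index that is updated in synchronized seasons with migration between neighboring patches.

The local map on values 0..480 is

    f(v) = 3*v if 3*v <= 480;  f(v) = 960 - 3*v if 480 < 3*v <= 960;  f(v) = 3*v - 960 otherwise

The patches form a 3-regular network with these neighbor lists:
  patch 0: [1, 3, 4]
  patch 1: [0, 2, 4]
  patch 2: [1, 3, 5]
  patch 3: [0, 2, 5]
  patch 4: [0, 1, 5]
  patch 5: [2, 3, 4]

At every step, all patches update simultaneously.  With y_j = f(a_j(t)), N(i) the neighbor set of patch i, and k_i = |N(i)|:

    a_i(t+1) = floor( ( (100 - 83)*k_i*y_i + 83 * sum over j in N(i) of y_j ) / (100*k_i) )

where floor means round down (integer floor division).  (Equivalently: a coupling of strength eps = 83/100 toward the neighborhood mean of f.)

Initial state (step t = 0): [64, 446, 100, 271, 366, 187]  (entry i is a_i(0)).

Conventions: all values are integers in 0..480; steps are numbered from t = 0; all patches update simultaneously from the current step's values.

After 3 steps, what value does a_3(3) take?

Simulating step by step:
t=0: [64, 446, 100, 271, 366, 187]
t=1: [216, 238, 306, 271, 291, 229]
t=2: [185, 163, 191, 198, 244, 122]
t=3: [363, 362, 398, 382, 382, 333]

Answer: a_3(3) = 382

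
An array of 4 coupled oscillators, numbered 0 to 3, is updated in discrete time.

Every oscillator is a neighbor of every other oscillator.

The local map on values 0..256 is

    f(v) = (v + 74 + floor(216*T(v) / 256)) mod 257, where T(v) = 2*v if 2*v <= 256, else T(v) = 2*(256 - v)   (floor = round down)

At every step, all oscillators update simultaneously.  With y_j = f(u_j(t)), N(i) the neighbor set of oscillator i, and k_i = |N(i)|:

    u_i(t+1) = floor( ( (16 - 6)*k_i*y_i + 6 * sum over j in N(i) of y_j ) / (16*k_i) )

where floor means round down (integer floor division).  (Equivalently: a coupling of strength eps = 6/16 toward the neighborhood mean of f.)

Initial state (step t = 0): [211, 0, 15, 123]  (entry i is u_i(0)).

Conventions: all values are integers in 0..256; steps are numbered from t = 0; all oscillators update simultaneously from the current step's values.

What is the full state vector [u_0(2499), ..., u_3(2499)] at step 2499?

Answer: [147, 147, 147, 147]
Key observation: The state at step 15, [147, 147, 147, 147], reappears at step 16: the system is in a cycle of period 1 from step 15 on.  Therefore the state at step 2499 equals the state at step 15 + ((2499 - 15) mod 1) = 15, which is [147, 147, 147, 147].

Derivation:
t=0: [211, 0, 15, 123]
t=1: [106, 91, 111, 128]
t=2: [105, 85, 112, 135]
t=3: [101, 74, 111, 130]
t=4: [91, 54, 104, 126]
t=5: [96, 175, 114, 143]
t=6: [97, 123, 121, 134]
t=7: [103, 138, 136, 143]
t=8: [115, 146, 146, 144]
t=9: [134, 145, 145, 146]
t=10: [153, 149, 149, 149]
t=11: [144, 145, 145, 145]
t=12: [149, 149, 149, 149]
t=13: [146, 146, 146, 146]
t=14: [148, 148, 148, 148]
t=15: [147, 147, 147, 147]
t=16: [147, 147, 147, 147]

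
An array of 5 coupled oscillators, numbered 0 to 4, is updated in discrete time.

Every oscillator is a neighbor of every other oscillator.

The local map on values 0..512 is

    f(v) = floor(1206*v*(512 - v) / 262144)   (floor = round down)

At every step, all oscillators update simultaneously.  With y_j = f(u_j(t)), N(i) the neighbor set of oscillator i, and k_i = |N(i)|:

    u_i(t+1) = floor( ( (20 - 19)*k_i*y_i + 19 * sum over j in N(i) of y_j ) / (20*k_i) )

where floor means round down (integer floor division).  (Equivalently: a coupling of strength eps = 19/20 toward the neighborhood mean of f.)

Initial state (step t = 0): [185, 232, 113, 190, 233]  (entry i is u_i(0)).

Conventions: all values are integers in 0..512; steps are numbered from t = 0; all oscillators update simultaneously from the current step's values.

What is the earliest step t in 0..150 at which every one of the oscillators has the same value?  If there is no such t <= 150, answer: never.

Answer: 2
Key observation: Synchronization is absorbing here: once all oscillators are equal they stay equal, and step 2 is the first all-equal step.

Derivation:
t=0: [185, 232, 113, 190, 233]  (not all equal)
t=1: [271, 267, 284, 271, 267]  (not all equal)
t=2: [299, 299, 299, 299, 299]  (all equal)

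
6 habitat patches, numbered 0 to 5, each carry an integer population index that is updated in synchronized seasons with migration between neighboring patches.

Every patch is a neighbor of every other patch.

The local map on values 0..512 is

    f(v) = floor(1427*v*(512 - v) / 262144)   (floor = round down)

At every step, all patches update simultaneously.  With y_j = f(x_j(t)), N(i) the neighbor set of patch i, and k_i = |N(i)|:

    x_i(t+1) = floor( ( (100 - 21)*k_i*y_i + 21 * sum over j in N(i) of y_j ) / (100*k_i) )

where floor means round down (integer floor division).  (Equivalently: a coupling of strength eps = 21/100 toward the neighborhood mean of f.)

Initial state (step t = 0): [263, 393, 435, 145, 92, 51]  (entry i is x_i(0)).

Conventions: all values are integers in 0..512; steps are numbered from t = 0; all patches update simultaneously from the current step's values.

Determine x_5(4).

Answer: x_5(4) = 325

Derivation:
t=0: [263, 393, 435, 145, 92, 51]
t=1: [325, 249, 195, 275, 216, 154]
t=2: [331, 351, 336, 349, 345, 309]
t=3: [324, 310, 320, 311, 314, 335]
t=4: [331, 338, 334, 338, 337, 325]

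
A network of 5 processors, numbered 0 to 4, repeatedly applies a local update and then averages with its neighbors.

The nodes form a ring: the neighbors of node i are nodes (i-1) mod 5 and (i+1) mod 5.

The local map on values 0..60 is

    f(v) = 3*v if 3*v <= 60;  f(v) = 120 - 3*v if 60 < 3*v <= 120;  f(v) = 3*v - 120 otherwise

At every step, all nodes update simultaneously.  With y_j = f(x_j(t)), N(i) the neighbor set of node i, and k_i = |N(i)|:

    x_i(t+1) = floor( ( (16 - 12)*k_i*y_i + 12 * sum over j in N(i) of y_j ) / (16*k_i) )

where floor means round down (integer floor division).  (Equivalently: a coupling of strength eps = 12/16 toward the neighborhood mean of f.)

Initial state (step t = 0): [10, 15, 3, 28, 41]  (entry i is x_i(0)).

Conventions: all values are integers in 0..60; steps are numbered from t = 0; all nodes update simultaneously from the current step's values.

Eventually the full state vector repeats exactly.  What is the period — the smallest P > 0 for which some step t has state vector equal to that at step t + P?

Simulating step by step:
t=0: [10, 15, 3, 28, 41]
t=1: [25, 25, 32, 13, 25]
t=2: [45, 37, 37, 35, 42]
t=3: [9, 11, 11, 9, 12]
t=4: [32, 30, 30, 32, 29]
t=5: [29, 27, 27, 29, 26]
t=6: [38, 36, 36, 38, 35]
t=7: [11, 9, 9, 11, 8]
t=8: [27, 29, 29, 27, 30]
t=9: [33, 35, 35, 33, 36]
t=10: [15, 17, 17, 15, 18]
t=11: [50, 48, 48, 50, 47]
t=12: [24, 26, 26, 24, 27]
t=13: [42, 44, 44, 42, 45]
t=14: [11, 9, 9, 11, 8]

Answer: 7
Key observation: The state at step 7, [11, 9, 9, 11, 8], reappears at step 14 — and no state repeats earlier — so the cycle the system enters has period 7.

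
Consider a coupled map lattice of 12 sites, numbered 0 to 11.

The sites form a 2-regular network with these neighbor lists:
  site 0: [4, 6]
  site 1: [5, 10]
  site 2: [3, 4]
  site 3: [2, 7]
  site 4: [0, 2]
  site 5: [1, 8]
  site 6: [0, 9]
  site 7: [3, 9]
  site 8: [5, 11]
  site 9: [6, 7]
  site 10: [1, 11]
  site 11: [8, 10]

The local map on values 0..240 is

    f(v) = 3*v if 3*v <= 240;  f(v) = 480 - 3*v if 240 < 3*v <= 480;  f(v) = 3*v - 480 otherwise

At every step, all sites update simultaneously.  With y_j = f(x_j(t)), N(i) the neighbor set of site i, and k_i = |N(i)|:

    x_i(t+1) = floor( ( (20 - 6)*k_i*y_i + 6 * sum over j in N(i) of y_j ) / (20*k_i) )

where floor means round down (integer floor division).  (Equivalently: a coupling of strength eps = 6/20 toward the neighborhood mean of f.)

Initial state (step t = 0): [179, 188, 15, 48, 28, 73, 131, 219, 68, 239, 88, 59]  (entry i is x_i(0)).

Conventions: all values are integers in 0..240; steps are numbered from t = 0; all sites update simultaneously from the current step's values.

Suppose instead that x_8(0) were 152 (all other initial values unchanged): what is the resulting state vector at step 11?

Simulating step by step:
t=0: [179, 188, 15, 48, 28, 73, 131, 219, 152, 239, 88, 59]
t=1: [65, 124, 65, 134, 74, 169, 105, 181, 76, 205, 190, 159]
t=2: [194, 93, 181, 93, 213, 69, 165, 76, 164, 128, 79, 49]
t=3: [97, 207, 98, 184, 136, 176, 40, 204, 61, 103, 218, 140]
t=4: [161, 132, 151, 98, 106, 82, 138, 128, 144, 157, 151, 95]
t=5: [36, 97, 71, 148, 117, 183, 48, 96, 97, 30, 60, 147]
t=6: [116, 169, 173, 85, 138, 105, 130, 153, 148, 113, 160, 82]
t=7: [115, 43, 70, 166, 71, 124, 103, 69, 85, 115, 39, 169]
t=8: [152, 124, 181, 75, 200, 128, 160, 167, 177, 151, 105, 70]
t=9: [34, 114, 95, 170, 97, 91, 7, 52, 81, 22, 163, 179]
t=10: [102, 129, 169, 73, 176, 201, 39, 123, 205, 72, 35, 76]
t=11: [146, 99, 58, 174, 63, 120, 140, 142, 147, 185, 121, 195]

Answer: [146, 99, 58, 174, 63, 120, 140, 142, 147, 185, 121, 195]
Key observation: This trace re-runs the system from the modified initial state.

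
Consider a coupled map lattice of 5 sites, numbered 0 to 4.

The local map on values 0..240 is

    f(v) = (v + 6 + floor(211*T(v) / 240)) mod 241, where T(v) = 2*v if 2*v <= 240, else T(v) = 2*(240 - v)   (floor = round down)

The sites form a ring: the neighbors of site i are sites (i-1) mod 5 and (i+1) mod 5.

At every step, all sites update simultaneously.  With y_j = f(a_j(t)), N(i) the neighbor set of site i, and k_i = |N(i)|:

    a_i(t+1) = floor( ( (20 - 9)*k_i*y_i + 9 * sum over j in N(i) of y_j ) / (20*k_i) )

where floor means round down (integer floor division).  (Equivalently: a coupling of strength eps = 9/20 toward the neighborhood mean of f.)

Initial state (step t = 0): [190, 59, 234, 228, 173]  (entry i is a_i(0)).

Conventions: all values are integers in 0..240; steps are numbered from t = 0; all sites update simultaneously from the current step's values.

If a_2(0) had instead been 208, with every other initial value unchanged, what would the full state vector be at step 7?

Answer: [174, 159, 167, 187, 192]
Key observation: This trace re-runs the system from the modified initial state.

Derivation:
t=0: [190, 59, 208, 228, 173]
t=1: [73, 108, 56, 26, 42]
t=2: [155, 116, 119, 105, 130]
t=3: [76, 82, 82, 70, 76]
t=4: [218, 228, 224, 210, 211]
t=5: [20, 16, 18, 24, 25]
t=6: [61, 53, 57, 68, 70]
t=7: [174, 159, 167, 187, 192]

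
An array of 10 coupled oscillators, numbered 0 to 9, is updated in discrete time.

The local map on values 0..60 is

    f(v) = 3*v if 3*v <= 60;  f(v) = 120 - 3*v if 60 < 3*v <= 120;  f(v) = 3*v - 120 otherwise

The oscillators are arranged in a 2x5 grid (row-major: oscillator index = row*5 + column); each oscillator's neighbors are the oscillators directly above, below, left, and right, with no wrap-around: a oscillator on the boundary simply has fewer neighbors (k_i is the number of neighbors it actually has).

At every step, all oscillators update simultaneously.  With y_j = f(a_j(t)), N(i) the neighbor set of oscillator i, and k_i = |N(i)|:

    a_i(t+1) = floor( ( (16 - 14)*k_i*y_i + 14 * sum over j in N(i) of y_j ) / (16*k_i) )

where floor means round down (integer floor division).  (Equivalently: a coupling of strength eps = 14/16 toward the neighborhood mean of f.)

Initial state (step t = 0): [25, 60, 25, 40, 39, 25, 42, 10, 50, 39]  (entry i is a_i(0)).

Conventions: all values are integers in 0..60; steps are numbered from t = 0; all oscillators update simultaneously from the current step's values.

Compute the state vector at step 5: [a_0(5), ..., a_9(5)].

Simulating step by step:
t=0: [25, 60, 25, 40, 39, 25, 42, 10, 50, 39]
t=1: [51, 35, 31, 22, 1, 27, 40, 27, 13, 14]
t=2: [27, 19, 34, 26, 42, 19, 27, 24, 44, 23]
t=3: [54, 35, 45, 15, 41, 41, 52, 26, 42, 14]
t=4: [13, 29, 31, 12, 38, 34, 22, 21, 38, 9]
t=5: [27, 39, 40, 15, 28, 42, 38, 32, 35, 8]

Answer: [27, 39, 40, 15, 28, 42, 38, 32, 35, 8]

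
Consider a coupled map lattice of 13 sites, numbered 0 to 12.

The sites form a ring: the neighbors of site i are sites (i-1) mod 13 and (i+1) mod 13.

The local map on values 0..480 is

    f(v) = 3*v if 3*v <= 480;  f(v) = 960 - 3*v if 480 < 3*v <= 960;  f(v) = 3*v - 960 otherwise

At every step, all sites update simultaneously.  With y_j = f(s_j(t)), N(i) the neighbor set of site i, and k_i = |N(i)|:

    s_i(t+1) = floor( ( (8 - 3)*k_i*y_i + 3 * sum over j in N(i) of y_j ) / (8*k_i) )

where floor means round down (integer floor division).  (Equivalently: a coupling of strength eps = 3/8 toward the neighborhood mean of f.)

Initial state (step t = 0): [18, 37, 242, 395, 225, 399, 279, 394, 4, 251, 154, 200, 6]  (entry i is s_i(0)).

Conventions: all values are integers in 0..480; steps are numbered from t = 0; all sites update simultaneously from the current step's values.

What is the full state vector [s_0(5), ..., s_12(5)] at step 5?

Simulating step by step:
t=0: [18, 37, 242, 395, 225, 399, 279, 394, 4, 251, 154, 200, 6]
t=1: [57, 123, 209, 237, 264, 224, 162, 164, 87, 218, 395, 315, 88]
t=2: [225, 325, 324, 249, 205, 300, 438, 430, 308, 282, 200, 101, 199]
t=3: [249, 65, 50, 200, 266, 168, 294, 279, 105, 145, 303, 324, 337]
t=4: [179, 189, 197, 283, 254, 330, 157, 150, 301, 340, 115, 26, 74]
t=5: [379, 394, 325, 175, 150, 144, 384, 380, 131, 112, 241, 155, 232]

Answer: [379, 394, 325, 175, 150, 144, 384, 380, 131, 112, 241, 155, 232]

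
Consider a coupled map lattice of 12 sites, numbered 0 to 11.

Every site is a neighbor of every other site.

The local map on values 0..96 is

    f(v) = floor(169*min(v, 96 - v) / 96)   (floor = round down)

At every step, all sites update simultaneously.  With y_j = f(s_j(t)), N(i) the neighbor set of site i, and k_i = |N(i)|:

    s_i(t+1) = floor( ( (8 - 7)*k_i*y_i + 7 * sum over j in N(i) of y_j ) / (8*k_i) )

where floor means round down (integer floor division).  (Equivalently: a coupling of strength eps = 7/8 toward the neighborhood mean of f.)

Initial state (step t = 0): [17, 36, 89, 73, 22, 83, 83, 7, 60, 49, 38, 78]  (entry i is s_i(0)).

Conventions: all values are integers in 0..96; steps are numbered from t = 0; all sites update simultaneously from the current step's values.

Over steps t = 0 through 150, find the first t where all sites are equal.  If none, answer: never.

Answer: 2
Key observation: Synchronization is absorbing here: once all sites are equal they stay equal, and step 2 is the first all-equal step.

Derivation:
t=0: [17, 36, 89, 73, 22, 83, 83, 7, 60, 49, 38, 78]  (not all equal)
t=1: [39, 41, 38, 40, 39, 39, 39, 38, 41, 41, 41, 39]  (not all equal)
t=2: [69, 69, 69, 69, 69, 69, 69, 69, 69, 69, 69, 69]  (all equal)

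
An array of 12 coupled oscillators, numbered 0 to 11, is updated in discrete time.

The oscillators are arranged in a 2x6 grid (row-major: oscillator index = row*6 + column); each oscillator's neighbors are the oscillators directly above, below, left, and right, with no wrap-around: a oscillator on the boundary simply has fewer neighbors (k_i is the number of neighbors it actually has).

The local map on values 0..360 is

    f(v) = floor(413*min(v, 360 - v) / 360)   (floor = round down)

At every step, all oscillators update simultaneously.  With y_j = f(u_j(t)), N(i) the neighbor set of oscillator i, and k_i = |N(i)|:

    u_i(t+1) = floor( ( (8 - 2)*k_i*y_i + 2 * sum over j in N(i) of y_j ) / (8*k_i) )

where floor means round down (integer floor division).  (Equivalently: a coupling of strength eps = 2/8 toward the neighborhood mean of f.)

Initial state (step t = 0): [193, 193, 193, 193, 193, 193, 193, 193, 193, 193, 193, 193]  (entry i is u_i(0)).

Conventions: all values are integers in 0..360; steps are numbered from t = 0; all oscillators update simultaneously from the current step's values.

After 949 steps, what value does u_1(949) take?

Answer: u_1(949) = 191
Key observation: The state at step 0, [193, 193, 193, 193, 193, 193, 193, 193, 193, 193, 193, 193], reappears at step 2: the system is in a cycle of period 2 from step 0 on.  Therefore the state at step 949 equals the state at step 0 + ((949 - 0) mod 2) = 1, which is [191, 191, 191, 191, 191, 191, 191, 191, 191, 191, 191, 191].

Derivation:
t=0: [193, 193, 193, 193, 193, 193, 193, 193, 193, 193, 193, 193]
t=1: [191, 191, 191, 191, 191, 191, 191, 191, 191, 191, 191, 191]
t=2: [193, 193, 193, 193, 193, 193, 193, 193, 193, 193, 193, 193]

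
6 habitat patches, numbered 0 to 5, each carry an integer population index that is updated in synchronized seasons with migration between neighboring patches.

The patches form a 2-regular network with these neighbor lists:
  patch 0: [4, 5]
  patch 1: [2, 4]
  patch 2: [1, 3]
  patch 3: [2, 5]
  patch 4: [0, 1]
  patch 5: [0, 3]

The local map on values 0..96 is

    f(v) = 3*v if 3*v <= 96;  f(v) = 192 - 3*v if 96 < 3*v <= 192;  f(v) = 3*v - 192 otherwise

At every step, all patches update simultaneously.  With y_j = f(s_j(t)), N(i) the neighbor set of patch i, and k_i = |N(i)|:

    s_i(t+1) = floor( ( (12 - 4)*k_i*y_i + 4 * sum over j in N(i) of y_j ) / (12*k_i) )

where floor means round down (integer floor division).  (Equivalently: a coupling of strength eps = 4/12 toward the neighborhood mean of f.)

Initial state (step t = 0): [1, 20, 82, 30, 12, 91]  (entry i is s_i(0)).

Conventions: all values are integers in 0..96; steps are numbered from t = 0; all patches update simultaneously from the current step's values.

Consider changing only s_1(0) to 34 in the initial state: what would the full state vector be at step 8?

Answer: [68, 18, 32, 47, 43, 45]
Key observation: This trace re-runs the system from the modified initial state.

Derivation:
t=0: [1, 34, 82, 30, 12, 91]
t=1: [21, 75, 66, 82, 39, 69]
t=2: [57, 35, 18, 39, 66, 29]
t=3: [29, 68, 63, 73, 22, 74]
t=4: [74, 19, 8, 23, 60, 39]
t=5: [34, 44, 37, 62, 22, 66]
t=6: [72, 64, 65, 18, 69, 20]
t=7: [28, 3, 11, 46, 14, 53]
t=8: [68, 18, 32, 47, 43, 45]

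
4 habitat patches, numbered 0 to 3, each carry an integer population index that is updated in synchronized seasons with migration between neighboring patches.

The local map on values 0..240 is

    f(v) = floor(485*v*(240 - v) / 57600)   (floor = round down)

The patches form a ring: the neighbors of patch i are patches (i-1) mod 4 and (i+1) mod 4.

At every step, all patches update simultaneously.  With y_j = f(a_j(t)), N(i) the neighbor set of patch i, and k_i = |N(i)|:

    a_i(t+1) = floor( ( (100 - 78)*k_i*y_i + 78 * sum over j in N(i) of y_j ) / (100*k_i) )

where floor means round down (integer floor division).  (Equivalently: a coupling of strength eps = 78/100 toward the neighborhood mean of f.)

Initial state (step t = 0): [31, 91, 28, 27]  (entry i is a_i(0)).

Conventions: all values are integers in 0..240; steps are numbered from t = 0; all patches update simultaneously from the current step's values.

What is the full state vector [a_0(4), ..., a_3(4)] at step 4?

Answer: [120, 120, 120, 120]

Derivation:
t=0: [31, 91, 28, 27]
t=1: [75, 65, 73, 50]
t=2: [90, 101, 90, 97]
t=3: [116, 114, 116, 113]
t=4: [120, 120, 120, 120]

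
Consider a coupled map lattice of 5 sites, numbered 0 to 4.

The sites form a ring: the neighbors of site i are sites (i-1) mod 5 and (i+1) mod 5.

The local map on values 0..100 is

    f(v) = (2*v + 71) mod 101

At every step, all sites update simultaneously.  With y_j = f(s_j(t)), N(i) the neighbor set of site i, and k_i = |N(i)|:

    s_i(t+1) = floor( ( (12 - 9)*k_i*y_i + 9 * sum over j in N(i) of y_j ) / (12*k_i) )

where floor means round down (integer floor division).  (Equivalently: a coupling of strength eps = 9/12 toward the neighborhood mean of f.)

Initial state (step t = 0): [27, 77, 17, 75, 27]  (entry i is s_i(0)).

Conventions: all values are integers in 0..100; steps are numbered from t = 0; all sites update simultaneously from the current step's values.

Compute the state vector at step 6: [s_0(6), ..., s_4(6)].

Simulating step by step:
t=0: [27, 77, 17, 75, 27]
t=1: [23, 16, 16, 15, 22]
t=2: [10, 7, 1, 6, 9]
t=3: [88, 82, 81, 81, 87]
t=4: [39, 36, 31, 35, 39]
t=5: [45, 40, 38, 40, 45]
t=6: [56, 52, 49, 52, 56]

Answer: [56, 52, 49, 52, 56]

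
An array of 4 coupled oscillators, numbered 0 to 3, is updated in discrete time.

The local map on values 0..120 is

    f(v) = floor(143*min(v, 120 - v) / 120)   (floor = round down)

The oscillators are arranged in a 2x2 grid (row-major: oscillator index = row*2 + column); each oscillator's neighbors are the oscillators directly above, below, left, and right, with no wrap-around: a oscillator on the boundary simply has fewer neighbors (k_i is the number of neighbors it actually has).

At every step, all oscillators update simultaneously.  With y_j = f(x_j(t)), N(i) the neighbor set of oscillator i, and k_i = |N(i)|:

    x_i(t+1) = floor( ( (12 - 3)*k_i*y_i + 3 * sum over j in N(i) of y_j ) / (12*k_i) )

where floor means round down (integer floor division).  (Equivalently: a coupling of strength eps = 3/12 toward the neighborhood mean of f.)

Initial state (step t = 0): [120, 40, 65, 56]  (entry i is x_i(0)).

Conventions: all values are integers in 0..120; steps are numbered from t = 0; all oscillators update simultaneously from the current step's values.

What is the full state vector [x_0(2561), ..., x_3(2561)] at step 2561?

Simulating step by step:
t=0: [120, 40, 65, 56]
t=1: [14, 43, 57, 63]
t=2: [26, 48, 60, 65]
t=3: [38, 54, 65, 64]
t=4: [49, 61, 62, 65]
t=5: [60, 67, 67, 66]
t=6: [69, 64, 64, 63]
t=7: [61, 65, 65, 66]
t=8: [68, 65, 65, 64]
t=9: [62, 64, 64, 65]
t=10: [68, 66, 66, 65]
t=11: [61, 63, 63, 64]
t=12: [69, 67, 67, 66]
t=13: [60, 62, 62, 63]
t=14: [70, 69, 69, 67]
t=15: [59, 60, 60, 62]
t=16: [70, 70, 70, 69]
t=17: [59, 59, 59, 59]
t=18: [70, 70, 70, 70]
t=19: [59, 59, 59, 59]

Answer: [59, 59, 59, 59]
Key observation: The state at step 17, [59, 59, 59, 59], reappears at step 19: the system is in a cycle of period 2 from step 17 on.  Therefore the state at step 2561 equals the state at step 17 + ((2561 - 17) mod 2) = 17, which is [59, 59, 59, 59].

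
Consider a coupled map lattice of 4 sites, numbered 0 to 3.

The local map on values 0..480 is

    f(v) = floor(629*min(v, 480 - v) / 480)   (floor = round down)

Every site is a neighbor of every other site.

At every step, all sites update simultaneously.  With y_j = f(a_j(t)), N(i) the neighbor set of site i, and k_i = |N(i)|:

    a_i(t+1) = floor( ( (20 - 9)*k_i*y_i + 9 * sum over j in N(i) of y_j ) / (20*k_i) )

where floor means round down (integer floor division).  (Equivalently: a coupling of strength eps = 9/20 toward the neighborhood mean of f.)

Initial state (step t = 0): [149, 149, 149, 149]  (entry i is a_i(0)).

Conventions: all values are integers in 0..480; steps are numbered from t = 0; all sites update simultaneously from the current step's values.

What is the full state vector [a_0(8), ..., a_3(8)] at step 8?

Simulating step by step:
t=0: [149, 149, 149, 149]
t=1: [195, 195, 195, 195]
t=2: [255, 255, 255, 255]
t=3: [294, 294, 294, 294]
t=4: [243, 243, 243, 243]
t=5: [310, 310, 310, 310]
t=6: [222, 222, 222, 222]
t=7: [290, 290, 290, 290]
t=8: [248, 248, 248, 248]

Answer: [248, 248, 248, 248]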